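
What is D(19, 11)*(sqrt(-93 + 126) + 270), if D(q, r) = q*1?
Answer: 5130 + 19*sqrt(33) ≈ 5239.1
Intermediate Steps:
D(q, r) = q
D(19, 11)*(sqrt(-93 + 126) + 270) = 19*(sqrt(-93 + 126) + 270) = 19*(sqrt(33) + 270) = 19*(270 + sqrt(33)) = 5130 + 19*sqrt(33)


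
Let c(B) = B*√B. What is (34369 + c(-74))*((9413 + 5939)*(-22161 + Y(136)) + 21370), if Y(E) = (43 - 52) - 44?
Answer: -11720102508502 + 25234588892*I*√74 ≈ -1.172e+13 + 2.1708e+11*I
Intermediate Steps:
c(B) = B^(3/2)
Y(E) = -53 (Y(E) = -9 - 44 = -53)
(34369 + c(-74))*((9413 + 5939)*(-22161 + Y(136)) + 21370) = (34369 + (-74)^(3/2))*((9413 + 5939)*(-22161 - 53) + 21370) = (34369 - 74*I*√74)*(15352*(-22214) + 21370) = (34369 - 74*I*√74)*(-341029328 + 21370) = (34369 - 74*I*√74)*(-341007958) = -11720102508502 + 25234588892*I*√74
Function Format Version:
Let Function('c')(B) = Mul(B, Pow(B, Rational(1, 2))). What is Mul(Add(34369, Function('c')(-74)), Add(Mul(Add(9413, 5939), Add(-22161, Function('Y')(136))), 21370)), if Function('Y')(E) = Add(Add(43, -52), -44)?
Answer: Add(-11720102508502, Mul(25234588892, I, Pow(74, Rational(1, 2)))) ≈ Add(-1.1720e+13, Mul(2.1708e+11, I))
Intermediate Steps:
Function('c')(B) = Pow(B, Rational(3, 2))
Function('Y')(E) = -53 (Function('Y')(E) = Add(-9, -44) = -53)
Mul(Add(34369, Function('c')(-74)), Add(Mul(Add(9413, 5939), Add(-22161, Function('Y')(136))), 21370)) = Mul(Add(34369, Pow(-74, Rational(3, 2))), Add(Mul(Add(9413, 5939), Add(-22161, -53)), 21370)) = Mul(Add(34369, Mul(-74, I, Pow(74, Rational(1, 2)))), Add(Mul(15352, -22214), 21370)) = Mul(Add(34369, Mul(-74, I, Pow(74, Rational(1, 2)))), Add(-341029328, 21370)) = Mul(Add(34369, Mul(-74, I, Pow(74, Rational(1, 2)))), -341007958) = Add(-11720102508502, Mul(25234588892, I, Pow(74, Rational(1, 2))))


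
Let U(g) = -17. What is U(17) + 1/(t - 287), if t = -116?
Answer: -6852/403 ≈ -17.002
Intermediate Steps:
U(17) + 1/(t - 287) = -17 + 1/(-116 - 287) = -17 + 1/(-403) = -17 - 1/403 = -6852/403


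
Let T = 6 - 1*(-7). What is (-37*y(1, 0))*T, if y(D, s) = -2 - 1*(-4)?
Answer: -962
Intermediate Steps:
y(D, s) = 2 (y(D, s) = -2 + 4 = 2)
T = 13 (T = 6 + 7 = 13)
(-37*y(1, 0))*T = -37*2*13 = -74*13 = -962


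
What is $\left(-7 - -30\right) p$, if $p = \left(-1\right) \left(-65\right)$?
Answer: $1495$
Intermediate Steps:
$p = 65$
$\left(-7 - -30\right) p = \left(-7 - -30\right) 65 = \left(-7 + 30\right) 65 = 23 \cdot 65 = 1495$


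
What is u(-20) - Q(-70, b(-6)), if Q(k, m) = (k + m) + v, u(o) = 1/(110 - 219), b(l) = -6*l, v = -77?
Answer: 12098/109 ≈ 110.99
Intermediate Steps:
u(o) = -1/109 (u(o) = 1/(-109) = -1/109)
Q(k, m) = -77 + k + m (Q(k, m) = (k + m) - 77 = -77 + k + m)
u(-20) - Q(-70, b(-6)) = -1/109 - (-77 - 70 - 6*(-6)) = -1/109 - (-77 - 70 + 36) = -1/109 - 1*(-111) = -1/109 + 111 = 12098/109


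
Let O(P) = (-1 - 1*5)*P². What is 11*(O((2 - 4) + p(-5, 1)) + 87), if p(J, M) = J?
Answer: -2277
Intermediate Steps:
O(P) = -6*P² (O(P) = (-1 - 5)*P² = -6*P²)
11*(O((2 - 4) + p(-5, 1)) + 87) = 11*(-6*((2 - 4) - 5)² + 87) = 11*(-6*(-2 - 5)² + 87) = 11*(-6*(-7)² + 87) = 11*(-6*49 + 87) = 11*(-294 + 87) = 11*(-207) = -2277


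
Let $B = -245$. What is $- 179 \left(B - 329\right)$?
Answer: $102746$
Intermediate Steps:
$- 179 \left(B - 329\right) = - 179 \left(-245 - 329\right) = \left(-179\right) \left(-574\right) = 102746$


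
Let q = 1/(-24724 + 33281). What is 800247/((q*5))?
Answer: 6847713579/5 ≈ 1.3695e+9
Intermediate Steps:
q = 1/8557 ≈ 0.00011686
800247/((q*5)) = 800247/(((1/8557)*5)) = 800247/(5/8557) = 800247*(8557/5) = 6847713579/5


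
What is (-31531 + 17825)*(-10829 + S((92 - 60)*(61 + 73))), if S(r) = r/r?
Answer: 148408568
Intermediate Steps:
S(r) = 1
(-31531 + 17825)*(-10829 + S((92 - 60)*(61 + 73))) = (-31531 + 17825)*(-10829 + 1) = -13706*(-10828) = 148408568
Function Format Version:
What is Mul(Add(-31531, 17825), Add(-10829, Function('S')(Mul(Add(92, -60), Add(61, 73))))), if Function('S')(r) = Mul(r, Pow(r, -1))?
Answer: 148408568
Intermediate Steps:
Function('S')(r) = 1
Mul(Add(-31531, 17825), Add(-10829, Function('S')(Mul(Add(92, -60), Add(61, 73))))) = Mul(Add(-31531, 17825), Add(-10829, 1)) = Mul(-13706, -10828) = 148408568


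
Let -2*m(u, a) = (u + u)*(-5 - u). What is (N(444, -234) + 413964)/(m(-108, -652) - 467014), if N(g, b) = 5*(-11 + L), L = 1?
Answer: -206957/227945 ≈ -0.90792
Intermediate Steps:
m(u, a) = -u*(-5 - u) (m(u, a) = -(u + u)*(-5 - u)/2 = -2*u*(-5 - u)/2 = -u*(-5 - u))
N(g, b) = -50 (N(g, b) = 5*(-11 + 1) = 5*(-10) = -50)
(N(444, -234) + 413964)/(m(-108, -652) - 467014) = (-50 + 413964)/(-108*(5 - 108) - 467014) = 413914/(-108*(-103) - 467014) = 413914/(11124 - 467014) = 413914/(-455890) = 413914*(-1/455890) = -206957/227945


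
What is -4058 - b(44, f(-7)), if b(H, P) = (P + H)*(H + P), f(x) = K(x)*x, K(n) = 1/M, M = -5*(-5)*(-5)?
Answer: -93733299/15625 ≈ -5998.9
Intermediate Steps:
M = -125 (M = 25*(-5) = -125)
K(n) = -1/125 (K(n) = 1/(-125) = -1/125)
f(x) = -x/125
b(H, P) = (H + P)**2 (b(H, P) = (H + P)*(H + P) = (H + P)**2)
-4058 - b(44, f(-7)) = -4058 - (44 - 1/125*(-7))**2 = -4058 - (44 + 7/125)**2 = -4058 - (5507/125)**2 = -4058 - 1*30327049/15625 = -4058 - 30327049/15625 = -93733299/15625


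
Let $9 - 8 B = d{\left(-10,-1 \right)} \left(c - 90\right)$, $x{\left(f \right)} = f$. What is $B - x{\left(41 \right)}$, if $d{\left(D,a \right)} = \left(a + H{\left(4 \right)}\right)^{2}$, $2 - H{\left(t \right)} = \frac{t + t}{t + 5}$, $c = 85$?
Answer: $- \frac{12917}{324} \approx -39.867$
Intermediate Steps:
$H{\left(t \right)} = 2 - \frac{2 t}{5 + t}$ ($H{\left(t \right)} = 2 - \frac{t + t}{t + 5} = 2 - \frac{2 t}{5 + t}$)
$d{\left(D,a \right)} = \left(\frac{10}{9} + a\right)^{2}$ ($d{\left(D,a \right)} = \left(a + \frac{10}{5 + 4}\right)^{2} = \left(a + \frac{10}{9}\right)^{2} = \left(\frac{10}{9} + a\right)^{2}$)
$B = \frac{367}{324}$ ($B = \frac{9}{8} - \frac{\frac{\left(10 + 9 \left(-1\right)\right)^{2}}{81} \left(85 - 90\right)}{8} = \frac{9}{8} - \frac{\frac{\left(10 - 9\right)^{2}}{81} \left(-5\right)}{8} = \frac{9}{8} - \frac{\frac{1^{2}}{81} \left(-5\right)}{8} = \frac{9}{8} - \frac{\frac{1}{81} \cdot 1 \left(-5\right)}{8} = \frac{9}{8} - \frac{\frac{1}{81} \left(-5\right)}{8} = \frac{9}{8} - - \frac{5}{648} = \frac{9}{8} + \frac{5}{648} = \frac{367}{324} \approx 1.1327$)
$B - x{\left(41 \right)} = \frac{367}{324} - 41 = - \frac{12917}{324}$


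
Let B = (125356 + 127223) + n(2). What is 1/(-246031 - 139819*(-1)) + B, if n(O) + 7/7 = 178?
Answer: 26845720271/106212 ≈ 2.5276e+5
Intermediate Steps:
n(O) = 177 (n(O) = -1 + 178 = 177)
B = 252756 (B = (125356 + 127223) + 177 = 252579 + 177 = 252756)
1/(-246031 - 139819*(-1)) + B = 1/(-246031 - 139819*(-1)) + 252756 = 1/(-246031 + 139819) + 252756 = 1/(-106212) + 252756 = -1/106212 + 252756 = 26845720271/106212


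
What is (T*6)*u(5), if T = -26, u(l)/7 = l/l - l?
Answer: 4368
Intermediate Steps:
u(l) = 7 - 7*l (u(l) = 7*(l/l - l) = 7*(1 - l) = 7 - 7*l)
(T*6)*u(5) = (-26*6)*(7 - 7*5) = -156*(7 - 35) = -156*(-28) = 4368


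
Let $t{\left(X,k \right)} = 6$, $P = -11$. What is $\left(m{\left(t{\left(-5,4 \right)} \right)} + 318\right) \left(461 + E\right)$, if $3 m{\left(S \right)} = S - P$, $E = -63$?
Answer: $\frac{386458}{3} \approx 1.2882 \cdot 10^{5}$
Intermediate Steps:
$m{\left(S \right)} = \frac{11}{3} + \frac{S}{3}$ ($m{\left(S \right)} = \frac{S - -11}{3} = \frac{S + 11}{3} = \frac{11 + S}{3} = \frac{11}{3} + \frac{S}{3}$)
$\left(m{\left(t{\left(-5,4 \right)} \right)} + 318\right) \left(461 + E\right) = \left(\left(\frac{11}{3} + \frac{1}{3} \cdot 6\right) + 318\right) \left(461 - 63\right) = \left(\left(\frac{11}{3} + 2\right) + 318\right) 398 = \left(\frac{17}{3} + 318\right) 398 = \frac{971}{3} \cdot 398 = \frac{386458}{3}$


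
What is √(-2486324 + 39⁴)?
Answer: I*√172883 ≈ 415.79*I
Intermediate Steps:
√(-2486324 + 39⁴) = √(-2486324 + 2313441) = √(-172883) = I*√172883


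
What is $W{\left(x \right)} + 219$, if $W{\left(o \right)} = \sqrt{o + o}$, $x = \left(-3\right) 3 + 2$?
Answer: $219 + i \sqrt{14} \approx 219.0 + 3.7417 i$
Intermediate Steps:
$x = -7$ ($x = -9 + 2 = -7$)
$W{\left(o \right)} = \sqrt{2} \sqrt{o}$ ($W{\left(o \right)} = \sqrt{2 o} = \sqrt{2} \sqrt{o}$)
$W{\left(x \right)} + 219 = \sqrt{2} \sqrt{-7} + 219 = \sqrt{2} i \sqrt{7} + 219 = i \sqrt{14} + 219 = 219 + i \sqrt{14}$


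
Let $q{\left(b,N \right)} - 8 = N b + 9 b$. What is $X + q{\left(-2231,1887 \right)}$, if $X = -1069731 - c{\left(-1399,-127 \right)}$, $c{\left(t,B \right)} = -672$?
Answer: $-5299027$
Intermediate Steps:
$q{\left(b,N \right)} = 8 + 9 b + N b$ ($q{\left(b,N \right)} = 8 + \left(N b + 9 b\right) = 8 + \left(9 b + N b\right) = 8 + 9 b + N b$)
$X = -1069059$ ($X = -1069731 - -672 = -1069731 + 672 = -1069059$)
$X + q{\left(-2231,1887 \right)} = -1069059 + \left(8 + 9 \left(-2231\right) + 1887 \left(-2231\right)\right) = -1069059 - 4229968 = -5299027$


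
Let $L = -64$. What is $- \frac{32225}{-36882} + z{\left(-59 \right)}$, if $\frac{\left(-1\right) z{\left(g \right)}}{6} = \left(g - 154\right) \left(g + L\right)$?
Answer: $- \frac{5797596883}{36882} \approx -1.5719 \cdot 10^{5}$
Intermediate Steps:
$z{\left(g \right)} = - 6 \left(-154 + g\right) \left(-64 + g\right)$ ($z{\left(g \right)} = - 6 \left(g - 154\right) \left(g - 64\right) = - 6 \left(-154 + g\right) \left(-64 + g\right)$)
$- \frac{32225}{-36882} + z{\left(-59 \right)} = - \frac{32225}{-36882} - \left(136308 + 20886\right) = \left(-32225\right) \left(- \frac{1}{36882}\right) - 157194 = \frac{32225}{36882} - 157194 = - \frac{5797596883}{36882}$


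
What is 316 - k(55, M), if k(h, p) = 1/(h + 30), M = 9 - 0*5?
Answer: 26859/85 ≈ 315.99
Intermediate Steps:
M = 9 (M = 9 - 1*0 = 9 + 0 = 9)
k(h, p) = 1/(30 + h)
316 - k(55, M) = 316 - 1/(30 + 55) = 316 - 1/85 = 26859/85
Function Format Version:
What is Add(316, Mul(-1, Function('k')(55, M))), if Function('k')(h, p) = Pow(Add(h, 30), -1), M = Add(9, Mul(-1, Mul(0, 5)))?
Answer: Rational(26859, 85) ≈ 315.99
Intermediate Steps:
M = 9 (M = Add(9, Mul(-1, 0)) = Add(9, 0) = 9)
Function('k')(h, p) = Pow(Add(30, h), -1)
Add(316, Mul(-1, Function('k')(55, M))) = Add(316, Mul(-1, Pow(Add(30, 55), -1))) = Add(316, Mul(-1, Pow(85, -1))) = Add(316, Mul(-1, Rational(1, 85))) = Add(316, Rational(-1, 85)) = Rational(26859, 85)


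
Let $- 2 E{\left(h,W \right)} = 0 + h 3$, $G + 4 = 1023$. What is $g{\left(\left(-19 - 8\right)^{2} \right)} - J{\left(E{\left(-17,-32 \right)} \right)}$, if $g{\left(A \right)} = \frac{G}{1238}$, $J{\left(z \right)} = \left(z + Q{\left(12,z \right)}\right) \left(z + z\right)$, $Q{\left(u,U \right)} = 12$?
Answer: $- \frac{1183328}{619} \approx -1911.7$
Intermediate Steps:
$G = 1019$ ($G = -4 + 1023 = 1019$)
$E{\left(h,W \right)} = - \frac{3 h}{2}$ ($E{\left(h,W \right)} = - \frac{0 + h 3}{2} = - \frac{0 + 3 h}{2} = - \frac{3 h}{2}$)
$J{\left(z \right)} = 2 z \left(12 + z\right)$ ($J{\left(z \right)} = \left(z + 12\right) \left(z + z\right) = \left(12 + z\right) 2 z = 2 z \left(12 + z\right)$)
$g{\left(A \right)} = \frac{1019}{1238}$
$g{\left(\left(-19 - 8\right)^{2} \right)} - J{\left(E{\left(-17,-32 \right)} \right)} = \frac{1019}{1238} - 2 \left(\left(- \frac{3}{2}\right) \left(-17\right)\right) \left(12 - - \frac{51}{2}\right) = \frac{1019}{1238} - 2 \cdot \frac{51}{2} \left(12 + \frac{51}{2}\right) = \frac{1019}{1238} - 2 \cdot \frac{51}{2} \cdot \frac{75}{2} = \frac{1019}{1238} - \frac{3825}{2} = - \frac{1183328}{619}$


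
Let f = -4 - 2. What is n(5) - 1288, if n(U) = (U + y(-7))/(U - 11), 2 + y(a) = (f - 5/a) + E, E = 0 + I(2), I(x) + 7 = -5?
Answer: -26998/21 ≈ -1285.6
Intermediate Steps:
I(x) = -12 (I(x) = -7 - 5 = -12)
E = -12 (E = 0 - 12 = -12)
f = -6
y(a) = -20 - 5/a (y(a) = -2 + ((-6 - 5/a) - 12) = -2 + (-18 - 5/a) = -20 - 5/a)
n(U) = (-135/7 + U)/(-11 + U) (n(U) = (U + (-20 - 5/(-7)))/(U - 11) = (U + (-20 - 5*(-⅐)))/(-11 + U) = (U + (-20 + 5/7))/(-11 + U) = (U - 135/7)/(-11 + U) = (-135/7 + U)/(-11 + U))
n(5) - 1288 = (-135/7 + 5)/(-11 + 5) - 1288 = -100/7/(-6) - 1288 = -⅙*(-100/7) - 1288 = 50/21 - 1288 = -26998/21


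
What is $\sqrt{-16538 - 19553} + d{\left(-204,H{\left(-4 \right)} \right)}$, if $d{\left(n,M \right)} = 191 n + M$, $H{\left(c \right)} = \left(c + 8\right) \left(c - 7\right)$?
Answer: $-39008 + i \sqrt{36091} \approx -39008.0 + 189.98 i$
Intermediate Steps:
$H{\left(c \right)} = \left(-7 + c\right) \left(8 + c\right)$ ($H{\left(c \right)} = \left(8 + c\right) \left(-7 + c\right) = \left(-7 + c\right) \left(8 + c\right)$)
$d{\left(n,M \right)} = M + 191 n$
$\sqrt{-16538 - 19553} + d{\left(-204,H{\left(-4 \right)} \right)} = \sqrt{-16538 - 19553} + \left(\left(-56 - 4 + \left(-4\right)^{2}\right) + 191 \left(-204\right)\right) = \sqrt{-36091} - 39008 = i \sqrt{36091} - 39008 = -39008 + i \sqrt{36091}$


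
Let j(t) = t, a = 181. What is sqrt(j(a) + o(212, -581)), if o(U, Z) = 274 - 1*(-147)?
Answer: sqrt(602) ≈ 24.536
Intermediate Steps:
o(U, Z) = 421 (o(U, Z) = 274 + 147 = 421)
sqrt(j(a) + o(212, -581)) = sqrt(181 + 421) = sqrt(602)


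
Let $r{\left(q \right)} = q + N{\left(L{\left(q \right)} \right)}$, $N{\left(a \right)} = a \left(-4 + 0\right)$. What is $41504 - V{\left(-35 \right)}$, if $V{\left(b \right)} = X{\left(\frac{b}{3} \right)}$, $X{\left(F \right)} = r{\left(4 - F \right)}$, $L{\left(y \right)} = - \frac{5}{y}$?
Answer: $\frac{5849675}{141} \approx 41487.0$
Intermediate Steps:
$N{\left(a \right)} = - 4 a$ ($N{\left(a \right)} = a \left(-4\right) = - 4 a$)
$r{\left(q \right)} = q + \frac{20}{q}$ ($r{\left(q \right)} = q - 4 \left(- \frac{5}{q}\right) = q + \frac{20}{q}$)
$X{\left(F \right)} = 4 - F + \frac{20}{4 - F}$ ($X{\left(F \right)} = \left(4 - F\right) + \frac{20}{4 - F} = 4 - F + \frac{20}{4 - F}$)
$V{\left(b \right)} = \frac{-20 - \left(4 - \frac{b}{3}\right)^{2}}{-4 + \frac{b}{3}}$
$41504 - V{\left(-35 \right)} = 41504 - \frac{-180 - \left(12 - -35\right)^{2}}{3 \left(-12 - 35\right)} = 41504 - \frac{-180 - \left(12 + 35\right)^{2}}{3 \left(-47\right)} = 41504 - \frac{1}{3} \left(- \frac{1}{47}\right) \left(-180 - 47^{2}\right) = 41504 - \frac{1}{3} \left(- \frac{1}{47}\right) \left(-180 - 2209\right) = 41504 - \frac{1}{3} \left(- \frac{1}{47}\right) \left(-2389\right) = 41504 - \frac{2389}{141} = \frac{5849675}{141}$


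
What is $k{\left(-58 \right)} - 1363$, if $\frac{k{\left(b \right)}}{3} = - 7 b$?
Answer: $-145$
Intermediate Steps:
$k{\left(b \right)} = - 21 b$ ($k{\left(b \right)} = 3 \left(- 7 b\right) = - 21 b$)
$k{\left(-58 \right)} - 1363 = \left(-21\right) \left(-58\right) - 1363 = 1218 - 1363 = -145$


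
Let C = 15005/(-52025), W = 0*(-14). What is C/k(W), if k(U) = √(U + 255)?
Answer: -3001*√255/2653275 ≈ -0.018061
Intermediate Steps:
W = 0
C = -3001/10405 (C = 15005*(-1/52025) = -3001/10405 ≈ -0.28842)
k(U) = √(255 + U)
C/k(W) = -3001/(10405*√(255 + 0)) = -3001*√255/255/10405 = -3001*√255/2653275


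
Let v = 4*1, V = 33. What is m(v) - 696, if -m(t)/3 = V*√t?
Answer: -894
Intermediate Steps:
v = 4
m(t) = -99*√t
m(v) - 696 = -99*√4 - 696 = -99*2 - 696 = -198 - 696 = -894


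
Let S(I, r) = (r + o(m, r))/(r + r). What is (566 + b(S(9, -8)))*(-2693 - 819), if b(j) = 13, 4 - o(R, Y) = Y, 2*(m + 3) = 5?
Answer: -2033448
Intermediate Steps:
m = -½ (m = -3 + (½)*5 = -3 + 5/2 = -½ ≈ -0.50000)
o(R, Y) = 4 - Y
S(I, r) = 2/r (S(I, r) = (r + (4 - r))/(r + r) = 4/((2*r)) = 4*(1/(2*r)) = 2/r)
(566 + b(S(9, -8)))*(-2693 - 819) = (566 + 13)*(-2693 - 819) = 579*(-3512) = -2033448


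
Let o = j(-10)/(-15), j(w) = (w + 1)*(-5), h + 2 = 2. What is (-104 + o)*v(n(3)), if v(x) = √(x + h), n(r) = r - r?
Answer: 0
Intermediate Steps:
h = 0 (h = -2 + 2 = 0)
j(w) = -5 - 5*w (j(w) = (1 + w)*(-5) = -5 - 5*w)
n(r) = 0
v(x) = √x (v(x) = √(x + 0) = √x)
o = -3 (o = (-5 - 5*(-10))/(-15) = (-5 + 50)*(-1/15) = 45*(-1/15) = -3)
(-104 + o)*v(n(3)) = (-104 - 3)*√0 = -107*0 = 0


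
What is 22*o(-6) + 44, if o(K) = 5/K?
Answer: 77/3 ≈ 25.667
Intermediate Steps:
22*o(-6) + 44 = 22*(5/(-6)) + 44 = 22*(5*(-⅙)) + 44 = 22*(-⅚) + 44 = -55/3 + 44 = 77/3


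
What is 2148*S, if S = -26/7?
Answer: -55848/7 ≈ -7978.3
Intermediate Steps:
S = -26/7 (S = -26*⅐ = -26/7 ≈ -3.7143)
2148*S = 2148*(-26/7) = -55848/7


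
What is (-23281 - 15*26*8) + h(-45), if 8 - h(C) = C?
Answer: -26348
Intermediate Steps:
h(C) = 8 - C
(-23281 - 15*26*8) + h(-45) = (-23281 - 15*26*8) + (8 - 1*(-45)) = (-23281 - 390*8) + (8 + 45) = (-23281 - 1*3120) + 53 = (-23281 - 3120) + 53 = -26401 + 53 = -26348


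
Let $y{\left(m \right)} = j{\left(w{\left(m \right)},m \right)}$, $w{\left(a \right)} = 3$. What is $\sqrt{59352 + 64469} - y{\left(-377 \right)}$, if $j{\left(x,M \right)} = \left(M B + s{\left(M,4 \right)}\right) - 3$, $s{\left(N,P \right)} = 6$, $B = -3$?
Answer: $-1134 + \sqrt{123821} \approx -782.12$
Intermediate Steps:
$j{\left(x,M \right)} = 3 - 3 M$ ($j{\left(x,M \right)} = \left(M \left(-3\right) + 6\right) - 3 = \left(- 3 M + 6\right) - 3 = \left(6 - 3 M\right) - 3 = 3 - 3 M$)
$y{\left(m \right)} = 3 - 3 m$
$\sqrt{59352 + 64469} - y{\left(-377 \right)} = \sqrt{59352 + 64469} - \left(3 - -1131\right) = \sqrt{123821} - \left(3 + 1131\right) = \sqrt{123821} - 1134 = -1134 + \sqrt{123821}$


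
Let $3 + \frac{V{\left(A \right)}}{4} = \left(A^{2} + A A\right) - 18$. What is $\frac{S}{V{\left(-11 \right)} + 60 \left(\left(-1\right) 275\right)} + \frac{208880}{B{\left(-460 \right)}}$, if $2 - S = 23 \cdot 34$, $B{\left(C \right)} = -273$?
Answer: $- \frac{116487755}{152256} \approx -765.08$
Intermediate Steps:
$V{\left(A \right)} = -84 + 8 A^{2}$ ($V{\left(A \right)} = -12 + 4 \left(\left(A^{2} + A A\right) - 18\right) = -12 + 4 \left(\left(A^{2} + A^{2}\right) - 18\right) = -12 + 4 \left(2 A^{2} - 18\right) = -12 + 4 \left(-18 + 2 A^{2}\right) = -12 + \left(-72 + 8 A^{2}\right) = -84 + 8 A^{2}$)
$S = -780$ ($S = 2 - 23 \cdot 34 = 2 - 782 = -780$)
$\frac{S}{V{\left(-11 \right)} + 60 \left(\left(-1\right) 275\right)} + \frac{208880}{B{\left(-460 \right)}} = - \frac{780}{\left(-84 + 8 \left(-11\right)^{2}\right) + 60 \left(\left(-1\right) 275\right)} + \frac{208880}{-273} = - \frac{780}{\left(-84 + 8 \cdot 121\right) + 60 \left(-275\right)} + 208880 \left(- \frac{1}{273}\right) = - \frac{780}{\left(-84 + 968\right) - 16500} - \frac{29840}{39} = - \frac{780}{884 - 16500} - \frac{29840}{39} = - \frac{780}{-15616} - \frac{29840}{39} = \left(-780\right) \left(- \frac{1}{15616}\right) - \frac{29840}{39} = \frac{195}{3904} - \frac{29840}{39} = - \frac{116487755}{152256}$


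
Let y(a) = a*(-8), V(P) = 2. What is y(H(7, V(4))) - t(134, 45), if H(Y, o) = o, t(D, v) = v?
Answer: -61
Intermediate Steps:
y(a) = -8*a
y(H(7, V(4))) - t(134, 45) = -8*2 - 1*45 = -16 - 45 = -61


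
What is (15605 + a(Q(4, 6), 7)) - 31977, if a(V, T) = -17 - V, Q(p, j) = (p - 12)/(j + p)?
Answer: -81941/5 ≈ -16388.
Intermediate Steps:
Q(p, j) = (-12 + p)/(j + p)
(15605 + a(Q(4, 6), 7)) - 31977 = (15605 + (-17 - (-12 + 4)/(6 + 4))) - 31977 = (15605 + (-17 - (-8)/10)) - 31977 = (15605 + (-17 - 1*(-4/5))) - 31977 = (15605 + (-17 + 4/5)) - 31977 = (15605 - 81/5) - 31977 = 77944/5 - 31977 = -81941/5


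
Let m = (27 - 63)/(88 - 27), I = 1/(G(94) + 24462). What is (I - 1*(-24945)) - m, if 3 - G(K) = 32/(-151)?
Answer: 5621465478418/225349067 ≈ 24946.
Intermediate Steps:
G(K) = 485/151 (G(K) = 3 - 32/(-151) = 3 - 32*(-1)/151 = 3 - 1*(-32/151) = 3 + 32/151 = 485/151)
I = 151/3694247 (I = 1/(485/151 + 24462) = 1/(3694247/151) = 151/3694247 ≈ 4.0874e-5)
m = -36/61 ≈ -0.59016
(I - 1*(-24945)) - m = (151/3694247 - 1*(-24945)) - 1*(-36/61) = (151/3694247 + 24945) + 36/61 = 92152991566/3694247 + 36/61 = 5621465478418/225349067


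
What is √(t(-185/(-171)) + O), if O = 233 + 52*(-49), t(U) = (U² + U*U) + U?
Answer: I*√67592830/171 ≈ 48.079*I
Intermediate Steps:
t(U) = U + 2*U² (t(U) = (U² + U²) + U = 2*U² + U = U + 2*U²)
O = -2315 (O = 233 - 2548 = -2315)
√(t(-185/(-171)) + O) = √((-185/(-171))*(1 + 2*(-185/(-171))) - 2315) = √((-185*(-1/171))*(1 + 2*(-185*(-1/171))) - 2315) = √(185*(1 + 2*(185/171))/171 - 2315) = √(185*(1 + 370/171)/171 - 2315) = √((185/171)*(541/171) - 2315) = √(100085/29241 - 2315) = √(-67592830/29241) = I*√67592830/171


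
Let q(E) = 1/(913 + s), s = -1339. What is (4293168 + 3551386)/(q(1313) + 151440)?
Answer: 3341780004/64513439 ≈ 51.800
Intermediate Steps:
q(E) = -1/426 (q(E) = 1/(913 - 1339) = 1/(-426) = -1/426)
(4293168 + 3551386)/(q(1313) + 151440) = (4293168 + 3551386)/(-1/426 + 151440) = 7844554/(64513439/426) = 7844554*(426/64513439) = 3341780004/64513439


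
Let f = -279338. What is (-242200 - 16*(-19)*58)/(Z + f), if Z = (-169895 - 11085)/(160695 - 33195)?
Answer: 1431621000/1780788799 ≈ 0.80393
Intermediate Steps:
Z = -9049/6375 (Z = -180980/127500 = -180980*1/127500 = -9049/6375 ≈ -1.4195)
(-242200 - 16*(-19)*58)/(Z + f) = (-242200 - 16*(-19)*58)/(-9049/6375 - 279338) = (-242200 + 304*58)/(-1780788799/6375) = (-242200 + 17632)*(-6375/1780788799) = -224568*(-6375/1780788799) = 1431621000/1780788799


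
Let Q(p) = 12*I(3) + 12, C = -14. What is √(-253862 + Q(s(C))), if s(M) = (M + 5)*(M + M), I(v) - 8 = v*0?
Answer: I*√253754 ≈ 503.74*I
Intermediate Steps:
I(v) = 8 (I(v) = 8 + v*0 = 8 + 0 = 8)
s(M) = 2*M*(5 + M) (s(M) = (5 + M)*(2*M) = 2*M*(5 + M))
Q(p) = 108 (Q(p) = 12*8 + 12 = 96 + 12 = 108)
√(-253862 + Q(s(C))) = √(-253862 + 108) = √(-253754) = I*√253754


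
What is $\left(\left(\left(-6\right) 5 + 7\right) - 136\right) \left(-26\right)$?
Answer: $4134$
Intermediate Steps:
$\left(\left(\left(-6\right) 5 + 7\right) - 136\right) \left(-26\right) = \left(\left(-30 + 7\right) - 136\right) \left(-26\right) = \left(-23 - 136\right) \left(-26\right) = \left(-159\right) \left(-26\right) = 4134$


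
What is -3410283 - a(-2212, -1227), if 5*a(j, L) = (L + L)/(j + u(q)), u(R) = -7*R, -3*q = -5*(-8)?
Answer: -54189400551/15890 ≈ -3.4103e+6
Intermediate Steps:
q = -40/3 (q = -(-5)*(-8)/3 = -⅓*40 = -40/3 ≈ -13.333)
a(j, L) = 2*L/(5*(280/3 + j)) (a(j, L) = ((L + L)/(j - 7*(-40/3)))/5 = ((2*L)/(j + 280/3))/5 = ((2*L)/(280/3 + j))/5 = (2*L/(280/3 + j))/5 = 2*L/(5*(280/3 + j)))
-3410283 - a(-2212, -1227) = -3410283 - 6*(-1227)/(5*(280 + 3*(-2212))) = -3410283 - 6*(-1227)/(5*(280 - 6636)) = -3410283 - 6*(-1227)/(5*(-6356)) = -3410283 - 6*(-1227)*(-1)/(5*6356) = -3410283 - 1*3681/15890 = -3410283 - 3681/15890 = -54189400551/15890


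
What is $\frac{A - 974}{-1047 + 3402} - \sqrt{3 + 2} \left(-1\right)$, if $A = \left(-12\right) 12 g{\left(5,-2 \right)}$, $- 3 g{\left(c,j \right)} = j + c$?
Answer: $- \frac{166 \sqrt{5}}{471} \approx -0.78808$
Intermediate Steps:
$g{\left(c,j \right)} = - \frac{c}{3} - \frac{j}{3}$ ($g{\left(c,j \right)} = - \frac{j + c}{3} = - \frac{c + j}{3} = - \frac{c}{3} - \frac{j}{3}$)
$A = 144$ ($A = \left(-12\right) 12 \left(\left(- \frac{1}{3}\right) 5 - - \frac{2}{3}\right) = - 144 \left(- \frac{5}{3} + \frac{2}{3}\right) = \left(-144\right) \left(-1\right) = 144$)
$\frac{A - 974}{-1047 + 3402} - \sqrt{3 + 2} \left(-1\right) = \frac{144 - 974}{-1047 + 3402} - \sqrt{3 + 2} \left(-1\right) = - \frac{830}{2355} - \sqrt{5} \left(-1\right) = \left(-830\right) \frac{1}{2355} \sqrt{5} = - \frac{166 \sqrt{5}}{471}$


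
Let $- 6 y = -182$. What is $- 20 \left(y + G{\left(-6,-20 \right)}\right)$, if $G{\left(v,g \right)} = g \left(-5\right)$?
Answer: $- \frac{7820}{3} \approx -2606.7$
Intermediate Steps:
$G{\left(v,g \right)} = - 5 g$
$y = \frac{91}{3}$ ($y = \left(- \frac{1}{6}\right) \left(-182\right) = \frac{91}{3} \approx 30.333$)
$- 20 \left(y + G{\left(-6,-20 \right)}\right) = - 20 \left(\frac{91}{3} - -100\right) = - 20 \left(\frac{91}{3} + 100\right) = \left(-20\right) \frac{391}{3} = - \frac{7820}{3}$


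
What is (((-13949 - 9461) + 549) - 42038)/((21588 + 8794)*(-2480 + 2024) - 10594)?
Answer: 64899/13864786 ≈ 0.0046808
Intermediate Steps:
(((-13949 - 9461) + 549) - 42038)/((21588 + 8794)*(-2480 + 2024) - 10594) = ((-23410 + 549) - 42038)/(30382*(-456) - 10594) = (-22861 - 42038)/(-13854192 - 10594) = -64899/(-13864786) = -64899*(-1/13864786) = 64899/13864786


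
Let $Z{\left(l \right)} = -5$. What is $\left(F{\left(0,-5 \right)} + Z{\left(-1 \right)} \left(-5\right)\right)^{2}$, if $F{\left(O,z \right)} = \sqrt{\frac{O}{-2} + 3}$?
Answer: $\left(25 + \sqrt{3}\right)^{2} \approx 714.6$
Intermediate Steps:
$F{\left(O,z \right)} = \sqrt{3 - \frac{O}{2}}$ ($F{\left(O,z \right)} = \sqrt{O \left(- \frac{1}{2}\right) + 3} = \sqrt{- \frac{O}{2} + 3} = \sqrt{3 - \frac{O}{2}}$)
$\left(F{\left(0,-5 \right)} + Z{\left(-1 \right)} \left(-5\right)\right)^{2} = \left(\frac{\sqrt{12 - 0}}{2} - -25\right)^{2} = \left(\frac{\sqrt{12 + 0}}{2} + 25\right)^{2} = \left(\frac{\sqrt{12}}{2} + 25\right)^{2} = \left(\frac{2 \sqrt{3}}{2} + 25\right)^{2} = \left(\sqrt{3} + 25\right)^{2} = \left(25 + \sqrt{3}\right)^{2}$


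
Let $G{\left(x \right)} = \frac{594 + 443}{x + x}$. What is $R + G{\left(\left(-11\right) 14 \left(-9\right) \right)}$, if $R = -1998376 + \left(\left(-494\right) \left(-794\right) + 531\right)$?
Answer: $- \frac{4450747111}{2772} \approx -1.6056 \cdot 10^{6}$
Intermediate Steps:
$R = -1605609$ ($R = -1998376 + \left(392236 + 531\right) = -1998376 + 392767 = -1605609$)
$G{\left(x \right)} = \frac{1037}{2 x}$
$R + G{\left(\left(-11\right) 14 \left(-9\right) \right)} = -1605609 + \frac{1037}{2 \left(-11\right) 14 \left(-9\right)} = -1605609 + \frac{1037}{2 \left(\left(-154\right) \left(-9\right)\right)} = -1605609 + \frac{1037}{2 \cdot 1386} = -1605609 + \frac{1037}{2} \cdot \frac{1}{1386} = -1605609 + \frac{1037}{2772} = - \frac{4450747111}{2772}$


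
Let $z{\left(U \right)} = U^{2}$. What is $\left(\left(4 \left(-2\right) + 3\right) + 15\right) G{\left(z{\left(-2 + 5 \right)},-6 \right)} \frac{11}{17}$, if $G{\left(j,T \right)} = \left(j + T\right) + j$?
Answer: $\frac{1320}{17} \approx 77.647$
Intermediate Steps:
$G{\left(j,T \right)} = T + 2 j$ ($G{\left(j,T \right)} = \left(T + j\right) + j = T + 2 j$)
$\left(\left(4 \left(-2\right) + 3\right) + 15\right) G{\left(z{\left(-2 + 5 \right)},-6 \right)} \frac{11}{17} = \left(\left(4 \left(-2\right) + 3\right) + 15\right) \left(-6 + 2 \left(-2 + 5\right)^{2}\right) \frac{11}{17} = \left(\left(-8 + 3\right) + 15\right) \left(-6 + 2 \cdot 3^{2}\right) 11 \cdot \frac{1}{17} = \left(-5 + 15\right) \left(-6 + 2 \cdot 9\right) \frac{11}{17} = 10 \left(-6 + 18\right) \frac{11}{17} = 10 \cdot 12 \cdot \frac{11}{17} = 120 \cdot \frac{11}{17} = \frac{1320}{17}$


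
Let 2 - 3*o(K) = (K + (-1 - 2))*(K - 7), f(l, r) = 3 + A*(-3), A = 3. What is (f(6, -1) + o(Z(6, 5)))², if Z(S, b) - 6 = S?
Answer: 3721/9 ≈ 413.44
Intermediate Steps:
Z(S, b) = 6 + S
f(l, r) = -6 (f(l, r) = 3 + 3*(-3) = 3 - 9 = -6)
o(K) = ⅔ - (-7 + K)*(-3 + K)/3 (o(K) = ⅔ - (K + (-1 - 2))*(K - 7)/3 = ⅔ - (K - 3)*(-7 + K)/3 = ⅔ - (-3 + K)*(-7 + K)/3 = ⅔ - (-7 + K)*(-3 + K)/3)
(f(6, -1) + o(Z(6, 5)))² = (-6 + (-19/3 - (6 + 6)²/3 + 10*(6 + 6)/3))² = (-6 + (-19/3 - ⅓*12² + (10/3)*12))² = (-6 + (-19/3 - ⅓*144 + 40))² = (-6 + (-19/3 - 48 + 40))² = (-6 - 43/3)² = (-61/3)² = 3721/9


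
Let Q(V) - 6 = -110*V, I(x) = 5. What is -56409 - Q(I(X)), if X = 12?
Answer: -55865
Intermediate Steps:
Q(V) = 6 - 110*V
-56409 - Q(I(X)) = -56409 - (6 - 110*5) = -56409 - (6 - 550) = -56409 - 1*(-544) = -56409 + 544 = -55865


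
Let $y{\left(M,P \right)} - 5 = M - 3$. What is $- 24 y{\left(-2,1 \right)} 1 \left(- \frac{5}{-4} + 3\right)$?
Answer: $0$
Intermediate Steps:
$y{\left(M,P \right)} = 2 + M$ ($y{\left(M,P \right)} = 5 + \left(M - 3\right) = 5 + \left(-3 + M\right) = 2 + M$)
$- 24 y{\left(-2,1 \right)} 1 \left(- \frac{5}{-4} + 3\right) = - 24 \left(2 - 2\right) 1 \left(- \frac{5}{-4} + 3\right) = \left(-24\right) 0 \cdot 1 \left(\left(-5\right) \left(- \frac{1}{4}\right) + 3\right) = 0 \cdot 1 \left(\frac{5}{4} + 3\right) = 0 \cdot 1 \cdot \frac{17}{4} = 0 \cdot \frac{17}{4} = 0$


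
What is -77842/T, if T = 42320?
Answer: -38921/21160 ≈ -1.8394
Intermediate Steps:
-77842/T = -77842/42320 = -77842*1/42320 = -38921/21160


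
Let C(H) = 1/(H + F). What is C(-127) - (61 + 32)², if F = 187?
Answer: -518939/60 ≈ -8649.0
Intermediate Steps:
C(H) = 1/(187 + H) (C(H) = 1/(H + 187) = 1/(187 + H))
C(-127) - (61 + 32)² = 1/(187 - 127) - (61 + 32)² = 1/60 - 1*93² = 1/60 - 1*8649 = 1/60 - 8649 = -518939/60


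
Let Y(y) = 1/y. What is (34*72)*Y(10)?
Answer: 1224/5 ≈ 244.80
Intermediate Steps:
(34*72)*Y(10) = (34*72)/10 = 2448*(1/10) = 1224/5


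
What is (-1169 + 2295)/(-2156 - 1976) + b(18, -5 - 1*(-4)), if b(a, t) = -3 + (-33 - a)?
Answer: -112127/2066 ≈ -54.273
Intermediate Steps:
b(a, t) = -36 - a
(-1169 + 2295)/(-2156 - 1976) + b(18, -5 - 1*(-4)) = (-1169 + 2295)/(-2156 - 1976) + (-36 - 1*18) = 1126/(-4132) + (-36 - 18) = 1126*(-1/4132) - 54 = -563/2066 - 54 = -112127/2066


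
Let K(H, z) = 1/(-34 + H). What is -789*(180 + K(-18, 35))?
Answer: -7384251/52 ≈ -1.4200e+5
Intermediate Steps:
-789*(180 + K(-18, 35)) = -789*(180 + 1/(-34 - 18)) = -789*(180 + 1/(-52)) = -789*(180 - 1/52) = -789*9359/52 = -7384251/52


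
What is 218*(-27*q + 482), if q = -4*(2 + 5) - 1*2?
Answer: 281656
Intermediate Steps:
q = -30 (q = -4*7 - 2 = -28 - 2 = -30)
218*(-27*q + 482) = 218*(-27*(-30) + 482) = 218*(810 + 482) = 218*1292 = 281656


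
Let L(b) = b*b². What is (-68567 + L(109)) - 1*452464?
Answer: 773998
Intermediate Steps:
L(b) = b³
(-68567 + L(109)) - 1*452464 = (-68567 + 109³) - 1*452464 = (-68567 + 1295029) - 452464 = 1226462 - 452464 = 773998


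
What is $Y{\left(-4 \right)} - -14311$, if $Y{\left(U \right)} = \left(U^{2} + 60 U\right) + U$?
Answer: $14083$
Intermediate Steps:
$Y{\left(U \right)} = U^{2} + 61 U$
$Y{\left(-4 \right)} - -14311 = - 4 \left(61 - 4\right) - -14311 = \left(-4\right) 57 + 14311 = -228 + 14311 = 14083$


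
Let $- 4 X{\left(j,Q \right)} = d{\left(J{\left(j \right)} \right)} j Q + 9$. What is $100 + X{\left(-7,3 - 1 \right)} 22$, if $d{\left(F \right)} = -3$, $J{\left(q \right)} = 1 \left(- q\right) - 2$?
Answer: $- \frac{361}{2} \approx -180.5$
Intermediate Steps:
$J{\left(q \right)} = -2 - q$ ($J{\left(q \right)} = - q - 2 = -2 - q$)
$X{\left(j,Q \right)} = - \frac{9}{4} + \frac{3 Q j}{4}$ ($X{\left(j,Q \right)} = - \frac{- 3 j Q + 9}{4} = - \frac{- 3 Q j + 9}{4} = - \frac{9 - 3 Q j}{4} = - \frac{9}{4} + \frac{3 Q j}{4}$)
$100 + X{\left(-7,3 - 1 \right)} 22 = 100 + \left(- \frac{9}{4} + \frac{3}{4} \left(3 - 1\right) \left(-7\right)\right) 22 = 100 + \left(- \frac{9}{4} + \frac{3}{4} \cdot 2 \left(-7\right)\right) 22 = 100 + \left(- \frac{9}{4} - \frac{21}{2}\right) 22 = 100 - \frac{561}{2} = - \frac{361}{2}$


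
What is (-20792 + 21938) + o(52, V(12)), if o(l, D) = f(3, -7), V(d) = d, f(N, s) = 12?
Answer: 1158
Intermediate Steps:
o(l, D) = 12
(-20792 + 21938) + o(52, V(12)) = (-20792 + 21938) + 12 = 1146 + 12 = 1158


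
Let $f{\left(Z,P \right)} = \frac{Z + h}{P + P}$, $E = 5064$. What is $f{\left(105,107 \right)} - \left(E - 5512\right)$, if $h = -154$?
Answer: $\frac{95823}{214} \approx 447.77$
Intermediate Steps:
$f{\left(Z,P \right)} = \frac{-154 + Z}{2 P}$ ($f{\left(Z,P \right)} = \frac{Z - 154}{P + P} = \frac{-154 + Z}{2 P}$)
$f{\left(105,107 \right)} - \left(E - 5512\right) = \frac{-154 + 105}{2 \cdot 107} - \left(5064 - 5512\right) = \frac{1}{2} \cdot \frac{1}{107} \left(-49\right) - \left(5064 - 5512\right) = - \frac{49}{214} - -448 = - \frac{49}{214} + 448 = \frac{95823}{214}$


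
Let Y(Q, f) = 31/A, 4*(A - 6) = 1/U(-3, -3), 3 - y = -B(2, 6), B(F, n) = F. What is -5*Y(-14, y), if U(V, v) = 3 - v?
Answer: -744/29 ≈ -25.655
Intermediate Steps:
y = 5 (y = 3 - (-1)*2 = 3 - 1*(-2) = 3 + 2 = 5)
A = 145/24 (A = 6 + 1/(4*(3 - 1*(-3))) = 6 + 1/(4*(3 + 3)) = 6 + (¼)/6 = 6 + (¼)*(⅙) = 6 + 1/24 = 145/24 ≈ 6.0417)
Y(Q, f) = 744/145 (Y(Q, f) = 31/(145/24) = 31*(24/145) = 744/145)
-5*Y(-14, y) = -5*744/145 = -744/29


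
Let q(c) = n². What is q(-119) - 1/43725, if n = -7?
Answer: 2142524/43725 ≈ 49.000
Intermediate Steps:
q(c) = 49 (q(c) = (-7)² = 49)
q(-119) - 1/43725 = 49 - 1/43725 = 2142524/43725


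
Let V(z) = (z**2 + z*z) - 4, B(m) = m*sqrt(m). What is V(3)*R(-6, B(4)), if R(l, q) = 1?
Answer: 14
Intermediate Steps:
B(m) = m**(3/2)
V(z) = -4 + 2*z**2 (V(z) = (z**2 + z**2) - 4 = 2*z**2 - 4 = -4 + 2*z**2)
V(3)*R(-6, B(4)) = (-4 + 2*3**2)*1 = (-4 + 2*9)*1 = (-4 + 18)*1 = 14*1 = 14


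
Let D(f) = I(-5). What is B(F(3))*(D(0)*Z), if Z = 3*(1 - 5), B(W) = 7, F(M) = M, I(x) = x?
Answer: 420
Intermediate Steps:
D(f) = -5
Z = -12 (Z = 3*(-4) = -12)
B(F(3))*(D(0)*Z) = 7*(-5*(-12)) = 7*60 = 420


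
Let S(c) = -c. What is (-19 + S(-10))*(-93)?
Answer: 837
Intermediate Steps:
(-19 + S(-10))*(-93) = (-19 - 1*(-10))*(-93) = (-19 + 10)*(-93) = -9*(-93) = 837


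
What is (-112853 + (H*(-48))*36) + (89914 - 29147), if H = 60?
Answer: -155766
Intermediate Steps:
(-112853 + (H*(-48))*36) + (89914 - 29147) = (-112853 + (60*(-48))*36) + (89914 - 29147) = (-112853 - 2880*36) + 60767 = (-112853 - 103680) + 60767 = -216533 + 60767 = -155766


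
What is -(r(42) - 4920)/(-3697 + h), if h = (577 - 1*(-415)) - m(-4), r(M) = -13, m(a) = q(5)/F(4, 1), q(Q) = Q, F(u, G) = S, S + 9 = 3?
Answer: -29598/16225 ≈ -1.8242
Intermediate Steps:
S = -6 (S = -9 + 3 = -6)
F(u, G) = -6
m(a) = -5/6 (m(a) = 5/(-6) = 5*(-1/6) = -5/6)
h = 5957/6 (h = (577 - 1*(-415)) - 1*(-5/6) = (577 + 415) + 5/6 = 992 + 5/6 = 5957/6 ≈ 992.83)
-(r(42) - 4920)/(-3697 + h) = -(-13 - 4920)/(-3697 + 5957/6) = -(-4933)/(-16225/6) = -(-4933)*(-6)/16225 = -1*29598/16225 = -29598/16225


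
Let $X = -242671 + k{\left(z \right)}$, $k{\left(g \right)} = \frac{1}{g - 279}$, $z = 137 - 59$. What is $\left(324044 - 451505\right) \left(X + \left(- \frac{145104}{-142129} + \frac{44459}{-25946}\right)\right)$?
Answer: $\frac{7642305005713695033125}{247074495278} \approx 3.0931 \cdot 10^{10}$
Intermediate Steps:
$z = 78$ ($z = 137 - 59 = 78$)
$k{\left(g \right)} = \frac{1}{-279 + g}$
$X = - \frac{48776872}{201}$ ($X = -242671 + \frac{1}{-279 + 78} = -242671 + \frac{1}{-201} = -242671 - \frac{1}{201} = - \frac{48776872}{201} \approx -2.4267 \cdot 10^{5}$)
$\left(324044 - 451505\right) \left(X + \left(- \frac{145104}{-142129} + \frac{44459}{-25946}\right)\right) = \left(324044 - 451505\right) \left(- \frac{48776872}{201} + \left(- \frac{145104}{-142129} + \frac{44459}{-25946}\right)\right) = - 127461 \left(- \frac{48776872}{201} + \left(\left(-145104\right) \left(- \frac{1}{142129}\right) + 44459 \left(- \frac{1}{25946}\right)\right)\right) = - 127461 \left(- \frac{48776872}{201} + \left(\frac{145104}{142129} - \frac{44459}{25946}\right)\right) = - 127461 \left(- \frac{48776872}{201} - \frac{2554044827}{3687679034}\right) = \left(-127461\right) \left(- \frac{179873961581511875}{741223485834}\right) = \frac{7642305005713695033125}{247074495278}$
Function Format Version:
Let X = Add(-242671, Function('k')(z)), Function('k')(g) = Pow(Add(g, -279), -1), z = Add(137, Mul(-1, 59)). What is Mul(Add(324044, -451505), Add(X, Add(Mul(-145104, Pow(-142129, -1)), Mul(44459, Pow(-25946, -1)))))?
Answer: Rational(7642305005713695033125, 247074495278) ≈ 3.0931e+10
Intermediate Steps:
z = 78 (z = Add(137, -59) = 78)
Function('k')(g) = Pow(Add(-279, g), -1)
X = Rational(-48776872, 201) (X = Add(-242671, Pow(Add(-279, 78), -1)) = Add(-242671, Pow(-201, -1)) = Add(-242671, Rational(-1, 201)) = Rational(-48776872, 201) ≈ -2.4267e+5)
Mul(Add(324044, -451505), Add(X, Add(Mul(-145104, Pow(-142129, -1)), Mul(44459, Pow(-25946, -1))))) = Mul(Add(324044, -451505), Add(Rational(-48776872, 201), Add(Mul(-145104, Pow(-142129, -1)), Mul(44459, Pow(-25946, -1))))) = Mul(-127461, Add(Rational(-48776872, 201), Add(Mul(-145104, Rational(-1, 142129)), Mul(44459, Rational(-1, 25946))))) = Mul(-127461, Add(Rational(-48776872, 201), Add(Rational(145104, 142129), Rational(-44459, 25946)))) = Mul(-127461, Add(Rational(-48776872, 201), Rational(-2554044827, 3687679034))) = Mul(-127461, Rational(-179873961581511875, 741223485834)) = Rational(7642305005713695033125, 247074495278)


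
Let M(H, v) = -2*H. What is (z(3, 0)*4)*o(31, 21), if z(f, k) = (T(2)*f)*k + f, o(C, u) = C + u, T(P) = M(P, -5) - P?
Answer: 624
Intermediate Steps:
T(P) = -3*P (T(P) = -2*P - P = -3*P)
z(f, k) = f - 6*f*k (z(f, k) = ((-3*2)*f)*k + f = (-6*f)*k + f = -6*f*k + f = f - 6*f*k)
(z(3, 0)*4)*o(31, 21) = ((3*(1 - 6*0))*4)*(31 + 21) = ((3*(1 + 0))*4)*52 = ((3*1)*4)*52 = (3*4)*52 = 12*52 = 624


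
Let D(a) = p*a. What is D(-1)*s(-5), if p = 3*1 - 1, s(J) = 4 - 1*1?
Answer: -6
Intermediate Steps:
s(J) = 3 (s(J) = 4 - 1 = 3)
p = 2 (p = 3 - 1 = 2)
D(a) = 2*a
D(-1)*s(-5) = (2*(-1))*3 = -2*3 = -6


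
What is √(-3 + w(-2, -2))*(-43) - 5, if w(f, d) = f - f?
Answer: -5 - 43*I*√3 ≈ -5.0 - 74.478*I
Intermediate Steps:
w(f, d) = 0
√(-3 + w(-2, -2))*(-43) - 5 = √(-3 + 0)*(-43) - 5 = √(-3)*(-43) - 5 = (I*√3)*(-43) - 5 = -43*I*√3 - 5 = -5 - 43*I*√3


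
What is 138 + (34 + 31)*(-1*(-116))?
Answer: 7678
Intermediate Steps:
138 + (34 + 31)*(-1*(-116)) = 138 + 65*116 = 138 + 7540 = 7678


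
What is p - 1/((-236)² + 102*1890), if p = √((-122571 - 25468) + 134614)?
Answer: -1/248476 + 5*I*√537 ≈ -4.0245e-6 + 115.87*I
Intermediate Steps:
p = 5*I*√537 (p = √(-148039 + 134614) = √(-13425) = 5*I*√537 ≈ 115.87*I)
p - 1/((-236)² + 102*1890) = 5*I*√537 - 1/((-236)² + 102*1890) = 5*I*√537 - 1/(55696 + 192780) = 5*I*√537 - 1/248476 = -1/248476 + 5*I*√537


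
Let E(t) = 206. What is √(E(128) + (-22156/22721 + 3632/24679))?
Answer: √64510167360722031218/560731559 ≈ 14.324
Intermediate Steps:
√(E(128) + (-22156/22721 + 3632/24679)) = √(206 + (-22156/22721 + 3632/24679)) = √(206 - 464265252/560731559) = √(115046435902/560731559) = √64510167360722031218/560731559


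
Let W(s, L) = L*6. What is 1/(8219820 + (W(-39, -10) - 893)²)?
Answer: 1/9128029 ≈ 1.0955e-7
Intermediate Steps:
W(s, L) = 6*L
1/(8219820 + (W(-39, -10) - 893)²) = 1/(8219820 + (6*(-10) - 893)²) = 1/(8219820 + (-60 - 893)²) = 1/(8219820 + (-953)²) = 1/(8219820 + 908209) = 1/9128029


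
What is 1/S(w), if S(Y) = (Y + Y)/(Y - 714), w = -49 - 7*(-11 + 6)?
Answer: 26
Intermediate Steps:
w = -14 (w = -49 - 7*(-5) = -49 - 1*(-35) = -49 + 35 = -14)
S(Y) = 2*Y/(-714 + Y) (S(Y) = (2*Y)/(-714 + Y) = 2*Y/(-714 + Y))
1/S(w) = 1/(2*(-14)/(-714 - 14)) = 1/(2*(-14)/(-728)) = 1/(2*(-14)*(-1/728)) = 1/(1/26) = 26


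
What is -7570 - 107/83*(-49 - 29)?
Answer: -619964/83 ≈ -7469.4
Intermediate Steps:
-7570 - 107/83*(-49 - 29) = -7570 - 107*(1/83)*(-78) = -7570 - 107*(-78)/83 = -7570 - 1*(-8346/83) = -7570 + 8346/83 = -619964/83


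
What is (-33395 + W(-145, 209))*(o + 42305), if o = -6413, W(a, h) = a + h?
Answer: -1196316252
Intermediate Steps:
(-33395 + W(-145, 209))*(o + 42305) = (-33395 + (-145 + 209))*(-6413 + 42305) = (-33395 + 64)*35892 = -33331*35892 = -1196316252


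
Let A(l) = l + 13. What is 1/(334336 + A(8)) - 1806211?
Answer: -603919291326/334357 ≈ -1.8062e+6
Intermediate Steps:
A(l) = 13 + l
1/(334336 + A(8)) - 1806211 = 1/(334336 + (13 + 8)) - 1806211 = 1/(334336 + 21) - 1806211 = 1/334357 - 1806211 = -603919291326/334357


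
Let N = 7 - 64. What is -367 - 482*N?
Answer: 27107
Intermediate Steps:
N = -57
-367 - 482*N = -367 - 482*(-57) = -367 + 27474 = 27107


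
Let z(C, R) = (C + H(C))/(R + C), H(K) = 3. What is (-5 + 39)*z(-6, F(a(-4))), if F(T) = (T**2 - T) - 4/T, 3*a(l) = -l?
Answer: 918/77 ≈ 11.922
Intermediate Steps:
a(l) = -l/3 (a(l) = (-l)/3 = -l/3)
F(T) = T**2 - T - 4/T
z(C, R) = (3 + C)/(C + R) (z(C, R) = (C + 3)/(R + C) = (3 + C)/(C + R))
(-5 + 39)*z(-6, F(a(-4))) = (-5 + 39)*((3 - 6)/(-6 + ((-1/3*(-4))**2 - (-1)*(-4)/3 - 4/((-1/3*(-4)))))) = 34*(-3/(-6 + ((4/3)**2 - 1*4/3 - 4/4/3))) = 34*(-3/(-6 + (16/9 - 4/3 - 4*3/4))) = 34*(-3/(-6 + (16/9 - 4/3 - 3))) = 34*(-3/(-6 - 23/9)) = 34*(-3/(-77/9)) = 34*(-9/77*(-3)) = 34*(27/77) = 918/77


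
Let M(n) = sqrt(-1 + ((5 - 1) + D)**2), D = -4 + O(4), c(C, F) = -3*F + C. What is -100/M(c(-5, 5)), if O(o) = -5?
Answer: -25*sqrt(6)/3 ≈ -20.412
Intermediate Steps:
c(C, F) = C - 3*F
D = -9 (D = -4 - 5 = -9)
M(n) = 2*sqrt(6) (M(n) = sqrt(-1 + ((5 - 1) - 9)**2) = sqrt(-1 + (4 - 9)**2) = sqrt(-1 + (-5)**2) = sqrt(-1 + 25) = sqrt(24) = 2*sqrt(6))
-100/M(c(-5, 5)) = -100*sqrt(6)/12 = -25*sqrt(6)/3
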